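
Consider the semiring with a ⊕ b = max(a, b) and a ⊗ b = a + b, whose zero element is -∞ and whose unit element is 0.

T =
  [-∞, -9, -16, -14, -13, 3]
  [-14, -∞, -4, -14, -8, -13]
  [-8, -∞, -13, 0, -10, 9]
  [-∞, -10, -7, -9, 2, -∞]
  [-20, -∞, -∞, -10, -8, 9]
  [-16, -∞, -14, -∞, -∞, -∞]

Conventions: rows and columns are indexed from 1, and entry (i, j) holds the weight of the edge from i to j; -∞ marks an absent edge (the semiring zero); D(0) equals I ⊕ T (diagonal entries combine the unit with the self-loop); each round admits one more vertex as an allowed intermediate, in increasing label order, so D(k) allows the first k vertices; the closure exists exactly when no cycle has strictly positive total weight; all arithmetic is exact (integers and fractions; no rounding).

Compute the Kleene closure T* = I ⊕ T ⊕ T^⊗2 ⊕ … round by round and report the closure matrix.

D(0):
  [0, -9, -16, -14, -13, 3]
  [-14, 0, -4, -14, -8, -13]
  [-8, -∞, 0, 0, -10, 9]
  [-∞, -10, -7, 0, 2, -∞]
  [-20, -∞, -∞, -10, 0, 9]
  [-16, -∞, -14, -∞, -∞, 0]
D(1):
  [0, -9, -16, -14, -13, 3]
  [-14, 0, -4, -14, -8, -11]
  [-8, -17, 0, 0, -10, 9]
  [-∞, -10, -7, 0, 2, -∞]
  [-20, -29, -36, -10, 0, 9]
  [-16, -25, -14, -30, -29, 0]
D(2):
  [0, -9, -13, -14, -13, 3]
  [-14, 0, -4, -14, -8, -11]
  [-8, -17, 0, 0, -10, 9]
  [-24, -10, -7, 0, 2, -21]
  [-20, -29, -33, -10, 0, 9]
  [-16, -25, -14, -30, -29, 0]
D(3):
  [0, -9, -13, -13, -13, 3]
  [-12, 0, -4, -4, -8, 5]
  [-8, -17, 0, 0, -10, 9]
  [-15, -10, -7, 0, 2, 2]
  [-20, -29, -33, -10, 0, 9]
  [-16, -25, -14, -14, -24, 0]
D(4):
  [0, -9, -13, -13, -11, 3]
  [-12, 0, -4, -4, -2, 5]
  [-8, -10, 0, 0, 2, 9]
  [-15, -10, -7, 0, 2, 2]
  [-20, -20, -17, -10, 0, 9]
  [-16, -24, -14, -14, -12, 0]
D(5):
  [0, -9, -13, -13, -11, 3]
  [-12, 0, -4, -4, -2, 7]
  [-8, -10, 0, 0, 2, 11]
  [-15, -10, -7, 0, 2, 11]
  [-20, -20, -17, -10, 0, 9]
  [-16, -24, -14, -14, -12, 0]
D(6):
  [0, -9, -11, -11, -9, 3]
  [-9, 0, -4, -4, -2, 7]
  [-5, -10, 0, 0, 2, 11]
  [-5, -10, -3, 0, 2, 11]
  [-7, -15, -5, -5, 0, 9]
  [-16, -24, -14, -14, -12, 0]
Answer: T* = [[0, -9, -11, -11, -9, 3], [-9, 0, -4, -4, -2, 7], [-5, -10, 0, 0, 2, 11], [-5, -10, -3, 0, 2, 11], [-7, -15, -5, -5, 0, 9], [-16, -24, -14, -14, -12, 0]]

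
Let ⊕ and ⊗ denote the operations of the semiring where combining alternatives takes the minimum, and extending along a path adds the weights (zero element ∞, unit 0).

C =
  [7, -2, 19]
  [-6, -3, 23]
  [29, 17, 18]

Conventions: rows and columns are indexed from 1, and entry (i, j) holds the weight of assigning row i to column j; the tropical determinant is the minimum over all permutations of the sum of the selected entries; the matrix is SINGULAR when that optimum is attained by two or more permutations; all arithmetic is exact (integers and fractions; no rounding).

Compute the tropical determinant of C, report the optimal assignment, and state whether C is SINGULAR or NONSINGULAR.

σ = (1, 2, 3): 7 + (-3) + 18 = 22
σ = (1, 3, 2): 7 + 23 + 17 = 47
σ = (2, 1, 3): (-2) + (-6) + 18 = 10
σ = (2, 3, 1): (-2) + 23 + 29 = 50
σ = (3, 1, 2): 19 + (-6) + 17 = 30
σ = (3, 2, 1): 19 + (-3) + 29 = 45
Optimal value attained by: σ = (2, 1, 3).
Answer: det⊕(C) = 10; verdict: NONSINGULAR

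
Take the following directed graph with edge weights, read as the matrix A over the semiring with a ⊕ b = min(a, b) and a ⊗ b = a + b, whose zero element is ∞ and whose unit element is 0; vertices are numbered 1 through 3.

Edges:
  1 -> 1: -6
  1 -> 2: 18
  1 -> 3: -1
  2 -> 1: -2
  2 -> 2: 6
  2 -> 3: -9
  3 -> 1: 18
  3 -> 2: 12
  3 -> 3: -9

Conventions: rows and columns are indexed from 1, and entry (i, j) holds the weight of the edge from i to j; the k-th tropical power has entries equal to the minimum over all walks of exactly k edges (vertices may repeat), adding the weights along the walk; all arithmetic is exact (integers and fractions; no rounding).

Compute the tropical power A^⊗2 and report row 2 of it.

A^⊗2:
  [-12, 11, -10]
  [-8, 3, -18]
  [9, 3, -18]
Answer: row 2 of A^⊗2 = [-8, 3, -18]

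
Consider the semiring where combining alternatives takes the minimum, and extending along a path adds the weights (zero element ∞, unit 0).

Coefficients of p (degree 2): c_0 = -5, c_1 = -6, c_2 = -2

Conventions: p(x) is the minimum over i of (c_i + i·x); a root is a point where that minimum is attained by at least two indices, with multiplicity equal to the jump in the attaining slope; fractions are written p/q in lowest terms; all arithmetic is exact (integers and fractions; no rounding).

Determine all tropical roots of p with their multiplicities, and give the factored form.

hull edge (i=0, c=-5) to (i=1, c=-6): slope -1, span 1
hull edge (i=1, c=-6) to (i=2, c=-2): slope 4, span 1
Factored form: p(x) = -2 ⊗ (x ⊕ (-4)) ⊗ (x ⊕ 1)
Answer: roots = -4 (mult 1), 1 (mult 1)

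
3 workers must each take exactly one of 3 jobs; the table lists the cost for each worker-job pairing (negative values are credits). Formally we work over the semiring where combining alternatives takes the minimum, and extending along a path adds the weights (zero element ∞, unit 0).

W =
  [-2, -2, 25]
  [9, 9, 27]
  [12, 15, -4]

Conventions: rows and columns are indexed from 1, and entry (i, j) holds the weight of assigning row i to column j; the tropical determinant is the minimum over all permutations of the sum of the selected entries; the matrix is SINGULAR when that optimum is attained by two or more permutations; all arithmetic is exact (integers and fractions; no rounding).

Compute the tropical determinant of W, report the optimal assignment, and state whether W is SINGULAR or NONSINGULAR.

σ = (1, 2, 3): (-2) + 9 + (-4) = 3
σ = (1, 3, 2): (-2) + 27 + 15 = 40
σ = (2, 1, 3): (-2) + 9 + (-4) = 3
σ = (2, 3, 1): (-2) + 27 + 12 = 37
σ = (3, 1, 2): 25 + 9 + 15 = 49
σ = (3, 2, 1): 25 + 9 + 12 = 46
Optimal value attained by: σ = (1, 2, 3).
Answer: det⊕(W) = 3; verdict: SINGULAR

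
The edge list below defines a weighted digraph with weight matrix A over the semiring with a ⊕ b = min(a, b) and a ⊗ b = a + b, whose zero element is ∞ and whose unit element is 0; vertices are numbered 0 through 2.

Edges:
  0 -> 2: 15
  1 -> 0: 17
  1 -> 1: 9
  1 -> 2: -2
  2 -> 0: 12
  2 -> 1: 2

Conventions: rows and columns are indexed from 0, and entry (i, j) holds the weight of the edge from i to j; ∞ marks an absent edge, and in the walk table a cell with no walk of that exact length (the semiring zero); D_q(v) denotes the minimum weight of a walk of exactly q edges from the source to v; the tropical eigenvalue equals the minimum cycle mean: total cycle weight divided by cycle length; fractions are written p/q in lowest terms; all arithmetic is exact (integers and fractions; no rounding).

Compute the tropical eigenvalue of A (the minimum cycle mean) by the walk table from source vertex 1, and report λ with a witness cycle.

q=0: [∞, 0, ∞]
q=1: [17, 9, -2]
q=2: [10, 0, 7]
q=3: [17, 9, -2]
Optimal cycle mean attained by: cycle 1->2->1, total (-2) + 2, length 2.
Answer: λ = 0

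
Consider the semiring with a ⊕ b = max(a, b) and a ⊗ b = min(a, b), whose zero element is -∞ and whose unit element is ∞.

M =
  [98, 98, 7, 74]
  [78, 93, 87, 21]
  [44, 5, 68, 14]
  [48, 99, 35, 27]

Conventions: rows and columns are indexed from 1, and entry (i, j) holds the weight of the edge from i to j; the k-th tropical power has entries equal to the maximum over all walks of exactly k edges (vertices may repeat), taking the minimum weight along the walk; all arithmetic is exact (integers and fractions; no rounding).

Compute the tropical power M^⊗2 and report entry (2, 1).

M^⊗2:
  [98, 98, 87, 74]
  [78, 93, 87, 74]
  [44, 44, 68, 44]
  [78, 93, 87, 48]
Key observation: the optimum is the walk 2->1->1, with weight 78 min 98 = 78.
Optimal value attained by: walk 2->1->1.
Answer: (M^⊗2)[2][1] = 78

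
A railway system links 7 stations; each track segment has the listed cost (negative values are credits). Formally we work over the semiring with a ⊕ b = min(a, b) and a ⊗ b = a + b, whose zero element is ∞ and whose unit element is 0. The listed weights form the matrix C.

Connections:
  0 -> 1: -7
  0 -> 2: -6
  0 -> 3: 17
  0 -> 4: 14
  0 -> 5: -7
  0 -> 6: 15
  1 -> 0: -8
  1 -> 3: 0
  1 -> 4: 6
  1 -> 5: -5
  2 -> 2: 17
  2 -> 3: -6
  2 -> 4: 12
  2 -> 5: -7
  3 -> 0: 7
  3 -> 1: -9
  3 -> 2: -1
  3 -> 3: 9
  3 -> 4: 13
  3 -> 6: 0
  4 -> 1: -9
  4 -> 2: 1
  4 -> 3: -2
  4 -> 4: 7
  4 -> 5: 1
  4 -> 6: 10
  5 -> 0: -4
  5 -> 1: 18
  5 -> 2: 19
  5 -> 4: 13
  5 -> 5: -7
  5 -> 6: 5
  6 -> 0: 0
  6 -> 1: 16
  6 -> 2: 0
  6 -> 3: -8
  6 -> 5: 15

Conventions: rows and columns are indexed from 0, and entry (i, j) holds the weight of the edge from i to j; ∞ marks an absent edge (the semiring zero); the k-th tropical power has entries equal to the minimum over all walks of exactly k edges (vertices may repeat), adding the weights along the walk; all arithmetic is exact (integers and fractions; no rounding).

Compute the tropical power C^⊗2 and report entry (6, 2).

C^⊗2:
  [-15, 5, 11, -12, -1, -14, -2]
  [-9, -15, -14, 4, 6, -15, 0]
  [-11, -15, -7, 3, 6, -14, -6]
  [-17, 0, 0, -9, -3, -14, 9]
  [-17, -11, -3, -9, -3, -14, -2]
  [-11, -11, -10, -3, 6, -14, -2]
  [-1, -17, -9, -6, 5, -7, -8]
Key observation: the optimum is the walk 6->3->2, with weight (-8) + (-1) = -9.
Optimal value attained by: walk 6->3->2.
Answer: (C^⊗2)[6][2] = -9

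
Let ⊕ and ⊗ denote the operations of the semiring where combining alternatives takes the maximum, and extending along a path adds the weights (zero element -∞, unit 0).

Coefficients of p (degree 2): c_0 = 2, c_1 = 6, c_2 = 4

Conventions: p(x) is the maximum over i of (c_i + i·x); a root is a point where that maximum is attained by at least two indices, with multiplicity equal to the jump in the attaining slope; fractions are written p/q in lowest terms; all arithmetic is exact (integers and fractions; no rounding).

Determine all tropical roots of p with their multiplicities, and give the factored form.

hull edge (i=0, c=2) to (i=1, c=6): slope 4, span 1
hull edge (i=1, c=6) to (i=2, c=4): slope -2, span 1
Factored form: p(x) = 4 ⊗ (x ⊕ (-4)) ⊗ (x ⊕ 2)
Answer: roots = -4 (mult 1), 2 (mult 1)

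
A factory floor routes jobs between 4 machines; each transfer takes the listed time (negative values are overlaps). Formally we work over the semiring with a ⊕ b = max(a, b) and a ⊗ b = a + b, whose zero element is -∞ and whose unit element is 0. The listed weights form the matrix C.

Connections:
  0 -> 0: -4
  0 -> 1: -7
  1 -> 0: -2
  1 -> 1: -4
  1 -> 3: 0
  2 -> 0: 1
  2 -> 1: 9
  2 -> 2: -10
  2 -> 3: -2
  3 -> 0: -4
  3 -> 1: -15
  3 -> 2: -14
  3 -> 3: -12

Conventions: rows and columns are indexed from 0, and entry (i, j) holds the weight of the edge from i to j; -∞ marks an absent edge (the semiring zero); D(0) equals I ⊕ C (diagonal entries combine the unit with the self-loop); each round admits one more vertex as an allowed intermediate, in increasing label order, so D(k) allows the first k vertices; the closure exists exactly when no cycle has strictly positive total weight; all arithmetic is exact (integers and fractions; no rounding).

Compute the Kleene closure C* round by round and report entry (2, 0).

D(0):
  [0, -7, -∞, -∞]
  [-2, 0, -∞, 0]
  [1, 9, 0, -2]
  [-4, -15, -14, 0]
D(1):
  [0, -7, -∞, -∞]
  [-2, 0, -∞, 0]
  [1, 9, 0, -2]
  [-4, -11, -14, 0]
D(2):
  [0, -7, -∞, -7]
  [-2, 0, -∞, 0]
  [7, 9, 0, 9]
  [-4, -11, -14, 0]
D(3):
  [0, -7, -∞, -7]
  [-2, 0, -∞, 0]
  [7, 9, 0, 9]
  [-4, -5, -14, 0]
D(4):
  [0, -7, -21, -7]
  [-2, 0, -14, 0]
  [7, 9, 0, 9]
  [-4, -5, -14, 0]
Answer: C*[2][0] = 7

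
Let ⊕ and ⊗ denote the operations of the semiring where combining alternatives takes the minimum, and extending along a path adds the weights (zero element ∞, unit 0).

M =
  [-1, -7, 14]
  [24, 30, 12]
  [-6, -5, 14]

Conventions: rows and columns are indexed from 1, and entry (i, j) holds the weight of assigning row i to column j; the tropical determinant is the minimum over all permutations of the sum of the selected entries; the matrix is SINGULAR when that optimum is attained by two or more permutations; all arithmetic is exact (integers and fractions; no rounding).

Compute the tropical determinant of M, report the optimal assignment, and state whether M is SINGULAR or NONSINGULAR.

σ = (1, 2, 3): (-1) + 30 + 14 = 43
σ = (1, 3, 2): (-1) + 12 + (-5) = 6
σ = (2, 1, 3): (-7) + 24 + 14 = 31
σ = (2, 3, 1): (-7) + 12 + (-6) = -1
σ = (3, 1, 2): 14 + 24 + (-5) = 33
σ = (3, 2, 1): 14 + 30 + (-6) = 38
Optimal value attained by: σ = (2, 3, 1).
Answer: det⊕(M) = -1; verdict: NONSINGULAR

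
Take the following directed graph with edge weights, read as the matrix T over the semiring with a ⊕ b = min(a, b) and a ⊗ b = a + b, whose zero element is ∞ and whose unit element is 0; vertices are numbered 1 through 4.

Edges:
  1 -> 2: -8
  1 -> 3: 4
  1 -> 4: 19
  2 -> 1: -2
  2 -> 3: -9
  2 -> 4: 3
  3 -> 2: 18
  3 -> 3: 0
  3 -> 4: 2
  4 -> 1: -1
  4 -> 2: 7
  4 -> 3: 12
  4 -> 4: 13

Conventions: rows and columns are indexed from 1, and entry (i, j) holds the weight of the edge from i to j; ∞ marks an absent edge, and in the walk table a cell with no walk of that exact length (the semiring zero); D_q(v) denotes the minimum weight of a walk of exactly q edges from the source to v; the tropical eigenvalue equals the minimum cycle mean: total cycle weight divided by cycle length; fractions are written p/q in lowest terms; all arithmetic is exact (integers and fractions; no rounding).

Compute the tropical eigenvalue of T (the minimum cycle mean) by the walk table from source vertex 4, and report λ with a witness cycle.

q=0: [∞, ∞, ∞, 0]
q=1: [-1, 7, 12, 13]
q=2: [5, -9, -2, 10]
q=3: [-11, -3, -18, -6]
q=4: [-7, -19, -18, -16]
Optimal cycle mean attained by: cycle 1->2->1, total (-8) + (-2), length 2.
Answer: λ = -5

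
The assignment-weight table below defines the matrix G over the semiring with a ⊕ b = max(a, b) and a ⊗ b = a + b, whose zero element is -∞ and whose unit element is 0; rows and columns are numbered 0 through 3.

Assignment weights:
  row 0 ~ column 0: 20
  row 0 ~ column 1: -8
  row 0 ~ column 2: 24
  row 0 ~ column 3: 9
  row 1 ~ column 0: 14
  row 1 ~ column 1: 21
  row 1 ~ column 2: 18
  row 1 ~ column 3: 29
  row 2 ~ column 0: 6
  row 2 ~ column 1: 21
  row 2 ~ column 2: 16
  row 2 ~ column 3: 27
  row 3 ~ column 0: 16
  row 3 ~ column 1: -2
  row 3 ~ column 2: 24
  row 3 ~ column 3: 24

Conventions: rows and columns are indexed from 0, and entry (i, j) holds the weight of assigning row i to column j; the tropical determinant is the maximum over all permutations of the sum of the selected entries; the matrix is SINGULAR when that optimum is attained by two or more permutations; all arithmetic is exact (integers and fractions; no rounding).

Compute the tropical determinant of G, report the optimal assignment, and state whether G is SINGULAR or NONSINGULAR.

σ = (0, 1, 2, 3): 20 + 21 + 16 + 24 = 81
σ = (0, 1, 3, 2): 20 + 21 + 27 + 24 = 92
σ = (0, 2, 1, 3): 20 + 18 + 21 + 24 = 83
σ = (0, 2, 3, 1): 20 + 18 + 27 + (-2) = 63
σ = (0, 3, 1, 2): 20 + 29 + 21 + 24 = 94
σ = (0, 3, 2, 1): 20 + 29 + 16 + (-2) = 63
σ = (1, 0, 2, 3): (-8) + 14 + 16 + 24 = 46
σ = (1, 0, 3, 2): (-8) + 14 + 27 + 24 = 57
σ = (1, 2, 0, 3): (-8) + 18 + 6 + 24 = 40
σ = (1, 2, 3, 0): (-8) + 18 + 27 + 16 = 53
σ = (1, 3, 0, 2): (-8) + 29 + 6 + 24 = 51
σ = (1, 3, 2, 0): (-8) + 29 + 16 + 16 = 53
σ = (2, 0, 1, 3): 24 + 14 + 21 + 24 = 83
σ = (2, 0, 3, 1): 24 + 14 + 27 + (-2) = 63
σ = (2, 1, 0, 3): 24 + 21 + 6 + 24 = 75
σ = (2, 1, 3, 0): 24 + 21 + 27 + 16 = 88
σ = (2, 3, 0, 1): 24 + 29 + 6 + (-2) = 57
σ = (2, 3, 1, 0): 24 + 29 + 21 + 16 = 90
σ = (3, 0, 1, 2): 9 + 14 + 21 + 24 = 68
σ = (3, 0, 2, 1): 9 + 14 + 16 + (-2) = 37
σ = (3, 1, 0, 2): 9 + 21 + 6 + 24 = 60
σ = (3, 1, 2, 0): 9 + 21 + 16 + 16 = 62
σ = (3, 2, 0, 1): 9 + 18 + 6 + (-2) = 31
σ = (3, 2, 1, 0): 9 + 18 + 21 + 16 = 64
Optimal value attained by: σ = (0, 3, 1, 2).
Answer: det⊕(G) = 94; verdict: NONSINGULAR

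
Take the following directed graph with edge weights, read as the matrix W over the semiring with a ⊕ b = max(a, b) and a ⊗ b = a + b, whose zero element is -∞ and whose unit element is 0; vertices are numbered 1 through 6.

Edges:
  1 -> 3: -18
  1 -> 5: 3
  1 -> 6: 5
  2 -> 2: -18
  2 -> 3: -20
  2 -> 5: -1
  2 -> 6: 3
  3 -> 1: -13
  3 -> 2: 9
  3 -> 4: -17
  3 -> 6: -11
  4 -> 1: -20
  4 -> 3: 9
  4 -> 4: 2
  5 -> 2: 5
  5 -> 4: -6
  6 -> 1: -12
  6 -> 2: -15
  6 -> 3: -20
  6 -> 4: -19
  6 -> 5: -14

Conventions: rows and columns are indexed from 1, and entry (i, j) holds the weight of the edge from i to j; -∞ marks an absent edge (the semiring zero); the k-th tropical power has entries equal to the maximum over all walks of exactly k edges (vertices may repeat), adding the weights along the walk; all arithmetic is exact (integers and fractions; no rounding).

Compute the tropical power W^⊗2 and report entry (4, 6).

W^⊗2:
  [-7, 8, -15, -3, -9, -29]
  [-9, 4, -17, -7, -11, -15]
  [-23, -9, -8, -15, 8, 12]
  [-4, 18, 11, 4, -17, -2]
  [-26, -13, 3, -4, 4, 8]
  [-33, -9, -10, -17, -9, -7]
Key observation: the optimum is the walk 4->3->6, with weight 9 + (-11) = -2.
Optimal value attained by: walk 4->3->6.
Answer: (W^⊗2)[4][6] = -2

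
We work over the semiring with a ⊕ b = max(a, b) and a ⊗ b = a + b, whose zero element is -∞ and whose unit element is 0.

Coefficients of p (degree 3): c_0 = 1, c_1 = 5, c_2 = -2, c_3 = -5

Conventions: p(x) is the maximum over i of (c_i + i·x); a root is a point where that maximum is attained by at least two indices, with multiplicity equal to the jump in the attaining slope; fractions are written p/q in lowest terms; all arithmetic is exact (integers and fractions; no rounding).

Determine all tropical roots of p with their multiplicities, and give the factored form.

hull edge (i=0, c=1) to (i=1, c=5): slope 4, span 1
hull edge (i=1, c=5) to (i=3, c=-5): slope -5, span 2
Factored form: p(x) = -5 ⊗ (x ⊕ (-4)) ⊗ (x ⊕ 5) ⊗ (x ⊕ 5)
Answer: roots = -4 (mult 1), 5 (mult 2)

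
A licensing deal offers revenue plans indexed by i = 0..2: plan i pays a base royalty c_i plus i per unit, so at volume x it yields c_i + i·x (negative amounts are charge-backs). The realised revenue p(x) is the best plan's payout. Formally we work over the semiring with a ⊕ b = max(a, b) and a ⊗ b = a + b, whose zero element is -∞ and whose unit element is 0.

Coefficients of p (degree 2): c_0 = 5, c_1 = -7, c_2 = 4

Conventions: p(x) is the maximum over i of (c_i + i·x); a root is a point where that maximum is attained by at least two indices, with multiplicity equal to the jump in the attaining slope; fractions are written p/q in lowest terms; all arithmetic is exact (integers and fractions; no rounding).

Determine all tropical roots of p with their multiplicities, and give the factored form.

hull edge (i=0, c=5) to (i=2, c=4): slope -1/2, span 2
Factored form: p(x) = 4 ⊗ (x ⊕ 1/2) ⊗ (x ⊕ 1/2)
Answer: roots = 1/2 (mult 2)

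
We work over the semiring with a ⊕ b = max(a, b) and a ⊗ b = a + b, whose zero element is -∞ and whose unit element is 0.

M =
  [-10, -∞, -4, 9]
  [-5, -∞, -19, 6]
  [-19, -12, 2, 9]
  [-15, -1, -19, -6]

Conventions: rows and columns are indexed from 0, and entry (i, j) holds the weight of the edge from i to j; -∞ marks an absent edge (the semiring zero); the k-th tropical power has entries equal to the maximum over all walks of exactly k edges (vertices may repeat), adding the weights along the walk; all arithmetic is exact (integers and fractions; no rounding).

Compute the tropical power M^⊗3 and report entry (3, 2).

M^⊗2:
  [-6, 8, -2, 5]
  [-9, 5, -9, 4]
  [-6, 8, 4, 11]
  [-6, -7, -17, 5]
M^⊗3:
  [3, 4, 0, 14]
  [0, 3, -7, 11]
  [3, 10, 6, 14]
  [-10, 4, -10, 3]
Key observation: the optimum is the walk 3->1->0->2, with weight (-1) + (-5) + (-4) = -10.
Optimal value attained by: walk 3->1->0->2.
Answer: (M^⊗3)[3][2] = -10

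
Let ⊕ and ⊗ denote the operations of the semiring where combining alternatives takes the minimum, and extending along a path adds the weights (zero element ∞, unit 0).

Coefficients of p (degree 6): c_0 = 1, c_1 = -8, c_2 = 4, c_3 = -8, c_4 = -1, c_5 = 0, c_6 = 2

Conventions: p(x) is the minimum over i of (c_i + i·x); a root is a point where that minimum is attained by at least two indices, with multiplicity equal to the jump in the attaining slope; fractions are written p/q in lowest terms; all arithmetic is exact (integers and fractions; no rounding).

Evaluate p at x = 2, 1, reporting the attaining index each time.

p(2) = min(1+0·2=1, -8+1·2=-6, 4+2·2=8, -8+3·2=-2, -1+4·2=7, 0+5·2=10, 2+6·2=14) = -6 (attained by i=1)
p(1) = min(1+0·1=1, -8+1·1=-7, 4+2·1=6, -8+3·1=-5, -1+4·1=3, 0+5·1=5, 2+6·1=8) = -7 (attained by i=1)
Answer: p(2) = -6; p(1) = -7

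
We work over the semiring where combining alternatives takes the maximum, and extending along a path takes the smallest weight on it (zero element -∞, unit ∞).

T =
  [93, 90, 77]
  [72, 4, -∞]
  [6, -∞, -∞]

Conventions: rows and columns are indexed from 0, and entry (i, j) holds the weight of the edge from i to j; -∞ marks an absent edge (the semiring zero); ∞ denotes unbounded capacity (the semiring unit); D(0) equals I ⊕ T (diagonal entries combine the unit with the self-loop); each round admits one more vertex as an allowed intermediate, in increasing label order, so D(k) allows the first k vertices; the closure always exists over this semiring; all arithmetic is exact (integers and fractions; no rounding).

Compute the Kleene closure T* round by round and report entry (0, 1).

D(0):
  [∞, 90, 77]
  [72, ∞, -∞]
  [6, -∞, ∞]
D(1):
  [∞, 90, 77]
  [72, ∞, 72]
  [6, 6, ∞]
D(2):
  [∞, 90, 77]
  [72, ∞, 72]
  [6, 6, ∞]
D(3):
  [∞, 90, 77]
  [72, ∞, 72]
  [6, 6, ∞]
Answer: T*[0][1] = 90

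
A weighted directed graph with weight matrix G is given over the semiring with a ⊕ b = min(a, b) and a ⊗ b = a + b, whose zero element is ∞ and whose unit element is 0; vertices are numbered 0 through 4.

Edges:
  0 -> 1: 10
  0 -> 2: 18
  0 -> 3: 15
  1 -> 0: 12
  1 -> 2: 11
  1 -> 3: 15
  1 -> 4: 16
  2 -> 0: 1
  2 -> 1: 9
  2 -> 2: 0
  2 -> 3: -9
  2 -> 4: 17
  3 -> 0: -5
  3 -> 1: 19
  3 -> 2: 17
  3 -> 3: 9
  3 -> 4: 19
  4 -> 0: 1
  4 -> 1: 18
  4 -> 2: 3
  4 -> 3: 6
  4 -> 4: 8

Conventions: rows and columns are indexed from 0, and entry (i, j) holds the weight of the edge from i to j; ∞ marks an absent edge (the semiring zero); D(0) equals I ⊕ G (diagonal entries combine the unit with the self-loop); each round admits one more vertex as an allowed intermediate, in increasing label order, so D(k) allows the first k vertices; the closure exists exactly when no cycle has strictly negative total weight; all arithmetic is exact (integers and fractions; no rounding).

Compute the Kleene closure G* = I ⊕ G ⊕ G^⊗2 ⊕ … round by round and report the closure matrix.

D(0):
  [0, 10, 18, 15, ∞]
  [12, 0, 11, 15, 16]
  [1, 9, 0, -9, 17]
  [-5, 19, 17, 0, 19]
  [1, 18, 3, 6, 0]
D(1):
  [0, 10, 18, 15, ∞]
  [12, 0, 11, 15, 16]
  [1, 9, 0, -9, 17]
  [-5, 5, 13, 0, 19]
  [1, 11, 3, 6, 0]
D(2):
  [0, 10, 18, 15, 26]
  [12, 0, 11, 15, 16]
  [1, 9, 0, -9, 17]
  [-5, 5, 13, 0, 19]
  [1, 11, 3, 6, 0]
D(3):
  [0, 10, 18, 9, 26]
  [12, 0, 11, 2, 16]
  [1, 9, 0, -9, 17]
  [-5, 5, 13, 0, 19]
  [1, 11, 3, -6, 0]
D(4):
  [0, 10, 18, 9, 26]
  [-3, 0, 11, 2, 16]
  [-14, -4, 0, -9, 10]
  [-5, 5, 13, 0, 19]
  [-11, -1, 3, -6, 0]
D(5):
  [0, 10, 18, 9, 26]
  [-3, 0, 11, 2, 16]
  [-14, -4, 0, -9, 10]
  [-5, 5, 13, 0, 19]
  [-11, -1, 3, -6, 0]
Answer: G* = [[0, 10, 18, 9, 26], [-3, 0, 11, 2, 16], [-14, -4, 0, -9, 10], [-5, 5, 13, 0, 19], [-11, -1, 3, -6, 0]]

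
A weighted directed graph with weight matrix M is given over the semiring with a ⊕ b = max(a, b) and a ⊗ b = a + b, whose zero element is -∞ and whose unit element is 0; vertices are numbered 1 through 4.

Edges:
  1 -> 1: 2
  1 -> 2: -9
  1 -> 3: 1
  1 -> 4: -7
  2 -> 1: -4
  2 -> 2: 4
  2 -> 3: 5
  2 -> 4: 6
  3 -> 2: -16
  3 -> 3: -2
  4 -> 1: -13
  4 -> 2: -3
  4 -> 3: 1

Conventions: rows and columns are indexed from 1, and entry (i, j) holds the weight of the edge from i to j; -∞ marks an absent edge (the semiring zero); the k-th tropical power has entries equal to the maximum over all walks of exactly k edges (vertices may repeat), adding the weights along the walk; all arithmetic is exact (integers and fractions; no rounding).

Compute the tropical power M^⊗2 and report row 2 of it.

M^⊗2:
  [4, -5, 3, -3]
  [0, 8, 9, 10]
  [-20, -12, -4, -10]
  [-7, 1, 2, 3]
Answer: row 2 of M^⊗2 = [0, 8, 9, 10]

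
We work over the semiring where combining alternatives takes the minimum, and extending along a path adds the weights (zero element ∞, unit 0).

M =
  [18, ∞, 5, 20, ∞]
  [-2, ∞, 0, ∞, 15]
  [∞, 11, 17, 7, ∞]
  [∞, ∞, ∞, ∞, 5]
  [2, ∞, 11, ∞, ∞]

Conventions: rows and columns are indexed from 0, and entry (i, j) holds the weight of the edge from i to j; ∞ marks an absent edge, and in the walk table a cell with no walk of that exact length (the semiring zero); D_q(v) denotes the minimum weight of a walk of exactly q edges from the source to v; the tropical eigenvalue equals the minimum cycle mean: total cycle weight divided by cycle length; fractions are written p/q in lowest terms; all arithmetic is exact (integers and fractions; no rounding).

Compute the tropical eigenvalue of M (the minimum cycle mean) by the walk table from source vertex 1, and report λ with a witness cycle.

q=0: [∞, 0, ∞, ∞, ∞]
q=1: [-2, ∞, 0, ∞, 15]
q=2: [16, 11, 3, 7, ∞]
q=3: [9, 14, 11, 10, 12]
q=4: [12, 22, 14, 18, 15]
q=5: [17, 25, 17, 21, 23]
Optimal cycle mean attained by: cycle 0->2->1->0, total 5 + 11 + (-2), length 3.
Answer: λ = 14/3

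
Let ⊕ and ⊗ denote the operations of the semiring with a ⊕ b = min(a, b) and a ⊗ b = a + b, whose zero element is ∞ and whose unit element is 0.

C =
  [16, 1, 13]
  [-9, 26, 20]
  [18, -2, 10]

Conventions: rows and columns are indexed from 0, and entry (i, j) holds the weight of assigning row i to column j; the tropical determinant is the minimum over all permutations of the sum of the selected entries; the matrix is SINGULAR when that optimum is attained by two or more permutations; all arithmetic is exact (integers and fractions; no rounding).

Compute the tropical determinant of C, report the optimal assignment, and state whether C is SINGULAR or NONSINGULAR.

σ = (0, 1, 2): 16 + 26 + 10 = 52
σ = (0, 2, 1): 16 + 20 + (-2) = 34
σ = (1, 0, 2): 1 + (-9) + 10 = 2
σ = (1, 2, 0): 1 + 20 + 18 = 39
σ = (2, 0, 1): 13 + (-9) + (-2) = 2
σ = (2, 1, 0): 13 + 26 + 18 = 57
Optimal value attained by: σ = (1, 0, 2).
Answer: det⊕(C) = 2; verdict: SINGULAR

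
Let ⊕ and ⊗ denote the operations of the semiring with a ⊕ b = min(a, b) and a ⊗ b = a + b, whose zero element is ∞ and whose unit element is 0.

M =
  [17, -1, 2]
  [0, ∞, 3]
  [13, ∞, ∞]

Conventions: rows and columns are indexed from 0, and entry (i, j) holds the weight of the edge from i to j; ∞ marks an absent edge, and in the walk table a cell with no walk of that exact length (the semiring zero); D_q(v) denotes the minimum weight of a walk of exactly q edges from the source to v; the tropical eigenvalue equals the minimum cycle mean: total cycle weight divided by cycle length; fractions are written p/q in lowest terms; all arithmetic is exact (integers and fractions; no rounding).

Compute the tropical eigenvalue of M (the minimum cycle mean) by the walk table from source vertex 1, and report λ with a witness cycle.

q=0: [∞, 0, ∞]
q=1: [0, ∞, 3]
q=2: [16, -1, 2]
q=3: [-1, 15, 2]
Optimal cycle mean attained by: cycle 0->1->0, total (-1) + 0, length 2.
Answer: λ = -1/2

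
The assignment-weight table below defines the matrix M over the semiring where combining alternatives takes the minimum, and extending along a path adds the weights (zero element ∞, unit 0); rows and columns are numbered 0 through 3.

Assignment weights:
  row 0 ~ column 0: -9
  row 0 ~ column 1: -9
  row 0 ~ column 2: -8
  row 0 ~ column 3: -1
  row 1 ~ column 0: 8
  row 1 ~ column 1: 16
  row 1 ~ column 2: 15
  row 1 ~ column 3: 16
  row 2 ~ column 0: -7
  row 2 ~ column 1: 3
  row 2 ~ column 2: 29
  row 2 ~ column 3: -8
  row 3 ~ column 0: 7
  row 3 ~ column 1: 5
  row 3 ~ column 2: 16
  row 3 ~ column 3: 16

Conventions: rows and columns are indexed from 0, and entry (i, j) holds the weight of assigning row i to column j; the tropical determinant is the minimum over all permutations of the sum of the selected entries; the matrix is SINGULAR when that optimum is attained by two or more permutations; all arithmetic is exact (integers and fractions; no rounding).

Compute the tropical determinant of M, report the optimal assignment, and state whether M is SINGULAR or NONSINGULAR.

σ = (0, 1, 2, 3): (-9) + 16 + 29 + 16 = 52
σ = (0, 1, 3, 2): (-9) + 16 + (-8) + 16 = 15
σ = (0, 2, 1, 3): (-9) + 15 + 3 + 16 = 25
σ = (0, 2, 3, 1): (-9) + 15 + (-8) + 5 = 3
σ = (0, 3, 1, 2): (-9) + 16 + 3 + 16 = 26
σ = (0, 3, 2, 1): (-9) + 16 + 29 + 5 = 41
σ = (1, 0, 2, 3): (-9) + 8 + 29 + 16 = 44
σ = (1, 0, 3, 2): (-9) + 8 + (-8) + 16 = 7
σ = (1, 2, 0, 3): (-9) + 15 + (-7) + 16 = 15
σ = (1, 2, 3, 0): (-9) + 15 + (-8) + 7 = 5
σ = (1, 3, 0, 2): (-9) + 16 + (-7) + 16 = 16
σ = (1, 3, 2, 0): (-9) + 16 + 29 + 7 = 43
σ = (2, 0, 1, 3): (-8) + 8 + 3 + 16 = 19
σ = (2, 0, 3, 1): (-8) + 8 + (-8) + 5 = -3
σ = (2, 1, 0, 3): (-8) + 16 + (-7) + 16 = 17
σ = (2, 1, 3, 0): (-8) + 16 + (-8) + 7 = 7
σ = (2, 3, 0, 1): (-8) + 16 + (-7) + 5 = 6
σ = (2, 3, 1, 0): (-8) + 16 + 3 + 7 = 18
σ = (3, 0, 1, 2): (-1) + 8 + 3 + 16 = 26
σ = (3, 0, 2, 1): (-1) + 8 + 29 + 5 = 41
σ = (3, 1, 0, 2): (-1) + 16 + (-7) + 16 = 24
σ = (3, 1, 2, 0): (-1) + 16 + 29 + 7 = 51
σ = (3, 2, 0, 1): (-1) + 15 + (-7) + 5 = 12
σ = (3, 2, 1, 0): (-1) + 15 + 3 + 7 = 24
Optimal value attained by: σ = (2, 0, 3, 1).
Answer: det⊕(M) = -3; verdict: NONSINGULAR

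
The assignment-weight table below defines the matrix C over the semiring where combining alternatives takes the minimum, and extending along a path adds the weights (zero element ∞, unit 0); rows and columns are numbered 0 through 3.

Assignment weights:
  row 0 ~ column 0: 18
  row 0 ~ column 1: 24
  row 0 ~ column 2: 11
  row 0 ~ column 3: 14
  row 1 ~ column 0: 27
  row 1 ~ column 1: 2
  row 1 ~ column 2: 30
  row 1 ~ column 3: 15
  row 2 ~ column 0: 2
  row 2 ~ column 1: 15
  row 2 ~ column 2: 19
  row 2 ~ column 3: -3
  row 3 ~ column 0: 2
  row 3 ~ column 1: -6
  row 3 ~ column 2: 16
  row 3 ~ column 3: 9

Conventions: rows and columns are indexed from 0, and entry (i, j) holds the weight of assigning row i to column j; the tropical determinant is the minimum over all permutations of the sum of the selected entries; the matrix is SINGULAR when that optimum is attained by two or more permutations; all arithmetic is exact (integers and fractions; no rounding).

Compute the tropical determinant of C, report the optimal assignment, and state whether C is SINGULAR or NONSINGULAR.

σ = (0, 1, 2, 3): 18 + 2 + 19 + 9 = 48
σ = (0, 1, 3, 2): 18 + 2 + (-3) + 16 = 33
σ = (0, 2, 1, 3): 18 + 30 + 15 + 9 = 72
σ = (0, 2, 3, 1): 18 + 30 + (-3) + (-6) = 39
σ = (0, 3, 1, 2): 18 + 15 + 15 + 16 = 64
σ = (0, 3, 2, 1): 18 + 15 + 19 + (-6) = 46
σ = (1, 0, 2, 3): 24 + 27 + 19 + 9 = 79
σ = (1, 0, 3, 2): 24 + 27 + (-3) + 16 = 64
σ = (1, 2, 0, 3): 24 + 30 + 2 + 9 = 65
σ = (1, 2, 3, 0): 24 + 30 + (-3) + 2 = 53
σ = (1, 3, 0, 2): 24 + 15 + 2 + 16 = 57
σ = (1, 3, 2, 0): 24 + 15 + 19 + 2 = 60
σ = (2, 0, 1, 3): 11 + 27 + 15 + 9 = 62
σ = (2, 0, 3, 1): 11 + 27 + (-3) + (-6) = 29
σ = (2, 1, 0, 3): 11 + 2 + 2 + 9 = 24
σ = (2, 1, 3, 0): 11 + 2 + (-3) + 2 = 12
σ = (2, 3, 0, 1): 11 + 15 + 2 + (-6) = 22
σ = (2, 3, 1, 0): 11 + 15 + 15 + 2 = 43
σ = (3, 0, 1, 2): 14 + 27 + 15 + 16 = 72
σ = (3, 0, 2, 1): 14 + 27 + 19 + (-6) = 54
σ = (3, 1, 0, 2): 14 + 2 + 2 + 16 = 34
σ = (3, 1, 2, 0): 14 + 2 + 19 + 2 = 37
σ = (3, 2, 0, 1): 14 + 30 + 2 + (-6) = 40
σ = (3, 2, 1, 0): 14 + 30 + 15 + 2 = 61
Optimal value attained by: σ = (2, 1, 3, 0).
Answer: det⊕(C) = 12; verdict: NONSINGULAR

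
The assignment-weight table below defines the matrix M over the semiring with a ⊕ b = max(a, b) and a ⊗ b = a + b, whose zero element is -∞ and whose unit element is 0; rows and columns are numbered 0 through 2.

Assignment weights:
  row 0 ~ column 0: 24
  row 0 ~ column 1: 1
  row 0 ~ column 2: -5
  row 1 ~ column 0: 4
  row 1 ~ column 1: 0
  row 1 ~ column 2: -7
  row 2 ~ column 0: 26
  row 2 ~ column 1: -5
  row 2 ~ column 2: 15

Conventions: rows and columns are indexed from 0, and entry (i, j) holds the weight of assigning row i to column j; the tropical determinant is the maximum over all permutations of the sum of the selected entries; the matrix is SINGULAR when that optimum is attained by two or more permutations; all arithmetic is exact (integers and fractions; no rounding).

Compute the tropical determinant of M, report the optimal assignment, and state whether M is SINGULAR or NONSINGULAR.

σ = (0, 1, 2): 24 + 0 + 15 = 39
σ = (0, 2, 1): 24 + (-7) + (-5) = 12
σ = (1, 0, 2): 1 + 4 + 15 = 20
σ = (1, 2, 0): 1 + (-7) + 26 = 20
σ = (2, 0, 1): (-5) + 4 + (-5) = -6
σ = (2, 1, 0): (-5) + 0 + 26 = 21
Optimal value attained by: σ = (0, 1, 2).
Answer: det⊕(M) = 39; verdict: NONSINGULAR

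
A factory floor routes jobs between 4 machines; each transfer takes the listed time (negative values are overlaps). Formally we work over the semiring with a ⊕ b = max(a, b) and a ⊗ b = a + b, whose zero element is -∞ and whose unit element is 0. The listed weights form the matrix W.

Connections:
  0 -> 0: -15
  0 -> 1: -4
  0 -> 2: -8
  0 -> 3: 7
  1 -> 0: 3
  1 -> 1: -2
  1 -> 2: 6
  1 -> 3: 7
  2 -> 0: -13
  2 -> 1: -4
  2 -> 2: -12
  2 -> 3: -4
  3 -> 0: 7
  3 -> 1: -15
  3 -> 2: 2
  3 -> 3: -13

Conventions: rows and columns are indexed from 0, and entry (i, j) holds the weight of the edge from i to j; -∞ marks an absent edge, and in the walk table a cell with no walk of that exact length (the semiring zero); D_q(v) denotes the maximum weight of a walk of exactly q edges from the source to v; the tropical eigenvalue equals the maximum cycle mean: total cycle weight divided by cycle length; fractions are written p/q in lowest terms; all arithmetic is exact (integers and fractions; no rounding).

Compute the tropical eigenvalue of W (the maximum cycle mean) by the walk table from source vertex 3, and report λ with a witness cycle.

q=0: [-∞, -∞, -∞, 0]
q=1: [7, -15, 2, -13]
q=2: [-6, 3, -1, 14]
q=3: [21, 1, 16, 10]
q=4: [17, 17, 13, 28]
Optimal cycle mean attained by: cycle 0->3->0, total 7 + 7, length 2.
Answer: λ = 7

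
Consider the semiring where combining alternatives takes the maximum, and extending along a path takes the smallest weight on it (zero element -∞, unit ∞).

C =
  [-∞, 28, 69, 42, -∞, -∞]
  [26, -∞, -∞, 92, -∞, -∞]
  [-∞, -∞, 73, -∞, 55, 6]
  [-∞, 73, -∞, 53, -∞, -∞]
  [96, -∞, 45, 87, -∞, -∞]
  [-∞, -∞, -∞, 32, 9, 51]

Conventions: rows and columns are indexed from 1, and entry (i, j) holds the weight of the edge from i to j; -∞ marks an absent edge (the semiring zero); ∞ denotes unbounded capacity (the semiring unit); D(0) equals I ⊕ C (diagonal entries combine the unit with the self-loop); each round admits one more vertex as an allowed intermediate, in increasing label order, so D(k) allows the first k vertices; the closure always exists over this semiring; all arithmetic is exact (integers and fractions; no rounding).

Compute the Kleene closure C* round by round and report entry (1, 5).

D(0):
  [∞, 28, 69, 42, -∞, -∞]
  [26, ∞, -∞, 92, -∞, -∞]
  [-∞, -∞, ∞, -∞, 55, 6]
  [-∞, 73, -∞, ∞, -∞, -∞]
  [96, -∞, 45, 87, ∞, -∞]
  [-∞, -∞, -∞, 32, 9, ∞]
D(1):
  [∞, 28, 69, 42, -∞, -∞]
  [26, ∞, 26, 92, -∞, -∞]
  [-∞, -∞, ∞, -∞, 55, 6]
  [-∞, 73, -∞, ∞, -∞, -∞]
  [96, 28, 69, 87, ∞, -∞]
  [-∞, -∞, -∞, 32, 9, ∞]
D(2):
  [∞, 28, 69, 42, -∞, -∞]
  [26, ∞, 26, 92, -∞, -∞]
  [-∞, -∞, ∞, -∞, 55, 6]
  [26, 73, 26, ∞, -∞, -∞]
  [96, 28, 69, 87, ∞, -∞]
  [-∞, -∞, -∞, 32, 9, ∞]
D(3):
  [∞, 28, 69, 42, 55, 6]
  [26, ∞, 26, 92, 26, 6]
  [-∞, -∞, ∞, -∞, 55, 6]
  [26, 73, 26, ∞, 26, 6]
  [96, 28, 69, 87, ∞, 6]
  [-∞, -∞, -∞, 32, 9, ∞]
D(4):
  [∞, 42, 69, 42, 55, 6]
  [26, ∞, 26, 92, 26, 6]
  [-∞, -∞, ∞, -∞, 55, 6]
  [26, 73, 26, ∞, 26, 6]
  [96, 73, 69, 87, ∞, 6]
  [26, 32, 26, 32, 26, ∞]
D(5):
  [∞, 55, 69, 55, 55, 6]
  [26, ∞, 26, 92, 26, 6]
  [55, 55, ∞, 55, 55, 6]
  [26, 73, 26, ∞, 26, 6]
  [96, 73, 69, 87, ∞, 6]
  [26, 32, 26, 32, 26, ∞]
D(6):
  [∞, 55, 69, 55, 55, 6]
  [26, ∞, 26, 92, 26, 6]
  [55, 55, ∞, 55, 55, 6]
  [26, 73, 26, ∞, 26, 6]
  [96, 73, 69, 87, ∞, 6]
  [26, 32, 26, 32, 26, ∞]
Answer: C*[1][5] = 55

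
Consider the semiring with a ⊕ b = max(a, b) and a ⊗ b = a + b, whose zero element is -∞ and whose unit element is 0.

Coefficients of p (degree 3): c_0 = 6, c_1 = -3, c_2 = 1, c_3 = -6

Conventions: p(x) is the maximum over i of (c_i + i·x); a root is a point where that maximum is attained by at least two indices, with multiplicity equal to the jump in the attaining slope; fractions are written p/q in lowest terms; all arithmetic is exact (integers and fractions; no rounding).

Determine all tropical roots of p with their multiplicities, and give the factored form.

hull edge (i=0, c=6) to (i=2, c=1): slope -5/2, span 2
hull edge (i=2, c=1) to (i=3, c=-6): slope -7, span 1
Factored form: p(x) = -6 ⊗ (x ⊕ 5/2) ⊗ (x ⊕ 5/2) ⊗ (x ⊕ 7)
Answer: roots = 5/2 (mult 2), 7 (mult 1)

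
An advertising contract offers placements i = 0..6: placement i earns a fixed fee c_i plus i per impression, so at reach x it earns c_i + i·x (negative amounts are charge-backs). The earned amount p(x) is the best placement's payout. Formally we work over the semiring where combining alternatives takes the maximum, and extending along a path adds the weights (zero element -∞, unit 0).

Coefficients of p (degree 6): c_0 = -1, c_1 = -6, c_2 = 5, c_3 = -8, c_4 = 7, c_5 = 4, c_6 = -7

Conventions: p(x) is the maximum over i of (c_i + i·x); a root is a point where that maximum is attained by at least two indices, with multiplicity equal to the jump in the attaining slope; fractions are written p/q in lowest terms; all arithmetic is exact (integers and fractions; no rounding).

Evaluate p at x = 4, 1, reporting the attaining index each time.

p(4) = max(-1+0·4=-1, -6+1·4=-2, 5+2·4=13, -8+3·4=4, 7+4·4=23, 4+5·4=24, -7+6·4=17) = 24 (attained by i=5)
p(1) = max(-1+0·1=-1, -6+1·1=-5, 5+2·1=7, -8+3·1=-5, 7+4·1=11, 4+5·1=9, -7+6·1=-1) = 11 (attained by i=4)
Answer: p(4) = 24; p(1) = 11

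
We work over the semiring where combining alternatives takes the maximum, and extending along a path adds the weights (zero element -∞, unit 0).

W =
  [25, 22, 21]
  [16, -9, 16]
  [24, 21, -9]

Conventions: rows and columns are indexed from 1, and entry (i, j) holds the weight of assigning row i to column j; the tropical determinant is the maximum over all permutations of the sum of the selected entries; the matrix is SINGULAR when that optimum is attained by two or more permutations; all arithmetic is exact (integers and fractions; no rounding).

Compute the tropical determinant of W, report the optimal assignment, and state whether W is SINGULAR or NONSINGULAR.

σ = (1, 2, 3): 25 + (-9) + (-9) = 7
σ = (1, 3, 2): 25 + 16 + 21 = 62
σ = (2, 1, 3): 22 + 16 + (-9) = 29
σ = (2, 3, 1): 22 + 16 + 24 = 62
σ = (3, 1, 2): 21 + 16 + 21 = 58
σ = (3, 2, 1): 21 + (-9) + 24 = 36
Optimal value attained by: σ = (1, 3, 2).
Answer: det⊕(W) = 62; verdict: SINGULAR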